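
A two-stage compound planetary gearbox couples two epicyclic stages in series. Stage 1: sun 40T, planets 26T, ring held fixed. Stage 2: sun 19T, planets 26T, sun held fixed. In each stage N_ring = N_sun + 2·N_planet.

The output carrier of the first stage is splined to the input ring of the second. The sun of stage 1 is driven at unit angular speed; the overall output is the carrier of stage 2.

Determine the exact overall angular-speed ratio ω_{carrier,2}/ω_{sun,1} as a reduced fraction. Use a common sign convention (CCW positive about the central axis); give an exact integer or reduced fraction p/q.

Stage 1: N_ring = 40 + 2·26 = 92
Stage 1: 40(ω_s−ω_c) = −92(ω_r−ω_c),  ω_r=0, ω_s=1
Stage 1: 40(1−ω_c) = −92(0−ω_c)  ⇒  132ω_c = 40  ⇒  ω_c = 10/33
  ⇒ ω_c¹/ω_s¹ = 10/33
Stage 2: N_ring = 19 + 2·26 = 71
Stage 2: 19(ω_s−ω_c) = −71(ω_r−ω_c),  ω_s=0, ω_r=1
Stage 2: 19(0−ω_c) = −71(1−ω_c)  ⇒  90ω_c = 71  ⇒  ω_c = 71/90
  ⇒ ω_c²/ω_r² = 71/90
Coupling ω_r² = ω_c¹ ⇒ overall = 10/33 × 71/90 = 71/297

71/297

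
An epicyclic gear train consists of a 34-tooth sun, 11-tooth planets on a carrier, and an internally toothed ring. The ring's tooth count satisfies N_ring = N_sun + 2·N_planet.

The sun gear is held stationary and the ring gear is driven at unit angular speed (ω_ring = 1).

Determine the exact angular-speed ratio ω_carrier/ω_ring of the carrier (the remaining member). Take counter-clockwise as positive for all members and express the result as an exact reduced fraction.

28/45

N_ring = 34 + 2·11 = 56
34(ω_s−ω_c) = −56(ω_r−ω_c),  ω_s=0, ω_r=1
34(0−ω_c) = −56(1−ω_c)  ⇒  90ω_c = 56  ⇒  ω_c = 28/45
ω_c/ω_r = 28/45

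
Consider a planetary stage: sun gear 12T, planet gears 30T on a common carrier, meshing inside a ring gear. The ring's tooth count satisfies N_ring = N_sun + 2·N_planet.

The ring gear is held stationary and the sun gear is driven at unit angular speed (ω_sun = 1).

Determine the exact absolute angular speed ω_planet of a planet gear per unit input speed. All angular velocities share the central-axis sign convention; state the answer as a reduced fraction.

-1/5

N_ring = 12 + 2·30 = 72
12(ω_s−ω_c) = −72(ω_r−ω_c),  ω_r=0, ω_s=1
12(1−ω_c) = −72(0−ω_c)  ⇒  84ω_c = 12  ⇒  ω_c = 1/7
sun–planet: 12·(1−1/7) = −30·(ω_p−ω_c)  ⇒  ω_p−ω_c = −(12/30)·(6/7) = -12/35
ω_p = 1/7 − 12/35 = -1/5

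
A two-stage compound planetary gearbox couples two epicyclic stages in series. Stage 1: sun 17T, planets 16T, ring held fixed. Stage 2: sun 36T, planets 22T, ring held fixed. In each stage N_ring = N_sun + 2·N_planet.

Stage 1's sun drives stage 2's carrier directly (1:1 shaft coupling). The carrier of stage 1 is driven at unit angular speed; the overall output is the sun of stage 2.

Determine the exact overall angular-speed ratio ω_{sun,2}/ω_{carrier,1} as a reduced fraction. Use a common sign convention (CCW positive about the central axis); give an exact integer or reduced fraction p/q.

Stage 1: N_ring = 17 + 2·16 = 49
Stage 1: 17(ω_s−ω_c) = −49(ω_r−ω_c),  ω_r=0, ω_c=1
Stage 1: ω_s = 1 − (49/17)(0−1) = 66/17
  ⇒ ω_s¹/ω_c¹ = 66/17
Stage 2: N_ring = 36 + 2·22 = 80
Stage 2: 36(ω_s−ω_c) = −80(ω_r−ω_c),  ω_r=0, ω_c=1
Stage 2: ω_s = 1 − (80/36)(0−1) = 29/9
  ⇒ ω_s²/ω_c² = 29/9
Coupling ω_c² = ω_s¹ ⇒ overall = 66/17 × 29/9 = 638/51

638/51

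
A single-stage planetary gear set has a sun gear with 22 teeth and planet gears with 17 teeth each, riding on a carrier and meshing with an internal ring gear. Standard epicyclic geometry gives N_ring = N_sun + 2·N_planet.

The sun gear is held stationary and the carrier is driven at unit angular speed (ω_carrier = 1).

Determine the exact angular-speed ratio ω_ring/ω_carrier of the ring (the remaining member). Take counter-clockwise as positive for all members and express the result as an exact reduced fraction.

N_ring = 22 + 2·17 = 56
22(ω_s−ω_c) = −56(ω_r−ω_c),  ω_s=0, ω_c=1
ω_r = 1 − (22/56)(0−1) = 39/28
ω_r/ω_c = 39/28

39/28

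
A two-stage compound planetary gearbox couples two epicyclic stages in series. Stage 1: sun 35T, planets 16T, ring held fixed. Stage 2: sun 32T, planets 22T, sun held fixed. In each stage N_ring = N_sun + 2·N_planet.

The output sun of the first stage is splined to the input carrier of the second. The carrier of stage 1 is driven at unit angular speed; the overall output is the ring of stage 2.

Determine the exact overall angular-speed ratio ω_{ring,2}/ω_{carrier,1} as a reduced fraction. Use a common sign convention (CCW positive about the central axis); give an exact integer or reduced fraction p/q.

Stage 1: N_ring = 35 + 2·16 = 67
Stage 1: 35(ω_s−ω_c) = −67(ω_r−ω_c),  ω_r=0, ω_c=1
Stage 1: ω_s = 1 − (67/35)(0−1) = 102/35
  ⇒ ω_s¹/ω_c¹ = 102/35
Stage 2: N_ring = 32 + 2·22 = 76
Stage 2: 32(ω_s−ω_c) = −76(ω_r−ω_c),  ω_s=0, ω_c=1
Stage 2: ω_r = 1 − (32/76)(0−1) = 27/19
  ⇒ ω_r²/ω_c² = 27/19
Coupling ω_c² = ω_s¹ ⇒ overall = 102/35 × 27/19 = 2754/665

2754/665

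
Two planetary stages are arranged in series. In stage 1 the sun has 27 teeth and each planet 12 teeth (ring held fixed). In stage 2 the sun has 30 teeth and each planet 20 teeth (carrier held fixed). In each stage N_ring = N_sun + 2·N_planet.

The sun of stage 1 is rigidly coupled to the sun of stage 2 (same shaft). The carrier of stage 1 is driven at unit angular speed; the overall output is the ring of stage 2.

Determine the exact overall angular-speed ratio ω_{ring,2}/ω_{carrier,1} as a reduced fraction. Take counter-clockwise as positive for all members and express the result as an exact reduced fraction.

Stage 1: N_ring = 27 + 2·12 = 51
Stage 1: 27(ω_s−ω_c) = −51(ω_r−ω_c),  ω_r=0, ω_c=1
Stage 1: ω_s = 1 − (51/27)(0−1) = 26/9
  ⇒ ω_s¹/ω_c¹ = 26/9
Stage 2: N_ring = 30 + 2·20 = 70
Stage 2: 30(ω_s−ω_c) = −70(ω_r−ω_c),  ω_c=0, ω_s=1
Stage 2: ω_r = 0 − (30/70)(1−0) = -3/7
  ⇒ ω_r²/ω_s² = -3/7
Coupling ω_s² = ω_s¹ ⇒ overall = 26/9 × -3/7 = -26/21

-26/21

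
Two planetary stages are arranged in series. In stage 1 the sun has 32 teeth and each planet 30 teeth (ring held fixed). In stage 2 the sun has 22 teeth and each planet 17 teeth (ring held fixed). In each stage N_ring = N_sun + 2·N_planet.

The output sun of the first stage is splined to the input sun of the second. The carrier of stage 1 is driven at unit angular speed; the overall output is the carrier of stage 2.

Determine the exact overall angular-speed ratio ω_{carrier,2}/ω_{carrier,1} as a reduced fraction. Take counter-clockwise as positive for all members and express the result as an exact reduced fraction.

341/312

Stage 1: N_ring = 32 + 2·30 = 92
Stage 1: 32(ω_s−ω_c) = −92(ω_r−ω_c),  ω_r=0, ω_c=1
Stage 1: ω_s = 1 − (92/32)(0−1) = 31/8
  ⇒ ω_s¹/ω_c¹ = 31/8
Stage 2: N_ring = 22 + 2·17 = 56
Stage 2: 22(ω_s−ω_c) = −56(ω_r−ω_c),  ω_r=0, ω_s=1
Stage 2: 22(1−ω_c) = −56(0−ω_c)  ⇒  78ω_c = 22  ⇒  ω_c = 11/39
  ⇒ ω_c²/ω_s² = 11/39
Coupling ω_s² = ω_s¹ ⇒ overall = 31/8 × 11/39 = 341/312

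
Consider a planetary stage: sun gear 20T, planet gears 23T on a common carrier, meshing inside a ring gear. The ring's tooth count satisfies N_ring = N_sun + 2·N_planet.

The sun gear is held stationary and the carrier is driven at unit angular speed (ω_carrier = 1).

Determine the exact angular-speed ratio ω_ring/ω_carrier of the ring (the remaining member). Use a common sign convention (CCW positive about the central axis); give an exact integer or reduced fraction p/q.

43/33

N_ring = 20 + 2·23 = 66
20(ω_s−ω_c) = −66(ω_r−ω_c),  ω_s=0, ω_c=1
ω_r = 1 − (20/66)(0−1) = 43/33
ω_r/ω_c = 43/33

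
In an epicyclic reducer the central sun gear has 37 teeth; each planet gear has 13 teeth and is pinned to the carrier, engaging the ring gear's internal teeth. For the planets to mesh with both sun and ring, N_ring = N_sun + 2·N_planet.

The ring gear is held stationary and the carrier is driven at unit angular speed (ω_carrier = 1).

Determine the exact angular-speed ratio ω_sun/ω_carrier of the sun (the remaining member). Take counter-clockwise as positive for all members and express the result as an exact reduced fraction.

N_ring = 37 + 2·13 = 63
37(ω_s−ω_c) = −63(ω_r−ω_c),  ω_r=0, ω_c=1
ω_s = 1 − (63/37)(0−1) = 100/37
ω_s/ω_c = 100/37

100/37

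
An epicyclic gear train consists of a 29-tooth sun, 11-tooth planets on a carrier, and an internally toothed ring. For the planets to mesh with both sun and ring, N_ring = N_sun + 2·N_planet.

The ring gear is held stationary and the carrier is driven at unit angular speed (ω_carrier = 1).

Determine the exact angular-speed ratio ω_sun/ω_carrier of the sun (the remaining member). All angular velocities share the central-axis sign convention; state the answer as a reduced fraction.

N_ring = 29 + 2·11 = 51
29(ω_s−ω_c) = −51(ω_r−ω_c),  ω_r=0, ω_c=1
ω_s = 1 − (51/29)(0−1) = 80/29
ω_s/ω_c = 80/29

80/29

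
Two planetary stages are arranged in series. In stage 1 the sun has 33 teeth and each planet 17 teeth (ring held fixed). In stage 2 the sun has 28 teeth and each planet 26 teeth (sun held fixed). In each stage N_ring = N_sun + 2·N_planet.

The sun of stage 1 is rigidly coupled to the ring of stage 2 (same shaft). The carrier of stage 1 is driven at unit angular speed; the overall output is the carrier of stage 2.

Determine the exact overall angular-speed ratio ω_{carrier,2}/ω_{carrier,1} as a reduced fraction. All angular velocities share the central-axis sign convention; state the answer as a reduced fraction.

2000/891

Stage 1: N_ring = 33 + 2·17 = 67
Stage 1: 33(ω_s−ω_c) = −67(ω_r−ω_c),  ω_r=0, ω_c=1
Stage 1: ω_s = 1 − (67/33)(0−1) = 100/33
  ⇒ ω_s¹/ω_c¹ = 100/33
Stage 2: N_ring = 28 + 2·26 = 80
Stage 2: 28(ω_s−ω_c) = −80(ω_r−ω_c),  ω_s=0, ω_r=1
Stage 2: 28(0−ω_c) = −80(1−ω_c)  ⇒  108ω_c = 80  ⇒  ω_c = 20/27
  ⇒ ω_c²/ω_r² = 20/27
Coupling ω_r² = ω_s¹ ⇒ overall = 100/33 × 20/27 = 2000/891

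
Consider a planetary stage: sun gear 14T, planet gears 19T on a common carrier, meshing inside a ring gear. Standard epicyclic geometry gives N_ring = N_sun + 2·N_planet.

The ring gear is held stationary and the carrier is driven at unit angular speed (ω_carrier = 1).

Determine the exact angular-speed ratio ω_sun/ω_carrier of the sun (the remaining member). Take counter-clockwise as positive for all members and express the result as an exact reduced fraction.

33/7

N_ring = 14 + 2·19 = 52
14(ω_s−ω_c) = −52(ω_r−ω_c),  ω_r=0, ω_c=1
ω_s = 1 − (52/14)(0−1) = 33/7
ω_s/ω_c = 33/7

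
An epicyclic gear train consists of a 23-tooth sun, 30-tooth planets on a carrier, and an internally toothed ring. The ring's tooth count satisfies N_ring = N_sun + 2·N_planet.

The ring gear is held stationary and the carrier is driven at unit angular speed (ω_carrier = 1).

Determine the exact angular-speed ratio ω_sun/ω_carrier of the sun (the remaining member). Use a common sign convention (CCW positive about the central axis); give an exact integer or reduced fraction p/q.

106/23

N_ring = 23 + 2·30 = 83
23(ω_s−ω_c) = −83(ω_r−ω_c),  ω_r=0, ω_c=1
ω_s = 1 − (83/23)(0−1) = 106/23
ω_s/ω_c = 106/23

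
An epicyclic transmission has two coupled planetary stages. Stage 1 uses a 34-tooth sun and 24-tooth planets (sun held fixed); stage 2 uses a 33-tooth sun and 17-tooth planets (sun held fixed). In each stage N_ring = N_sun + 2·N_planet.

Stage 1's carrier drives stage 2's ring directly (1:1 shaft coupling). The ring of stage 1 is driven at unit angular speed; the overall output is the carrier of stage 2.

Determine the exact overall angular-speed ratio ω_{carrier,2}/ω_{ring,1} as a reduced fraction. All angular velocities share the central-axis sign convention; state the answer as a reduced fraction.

Stage 1: N_ring = 34 + 2·24 = 82
Stage 1: 34(ω_s−ω_c) = −82(ω_r−ω_c),  ω_s=0, ω_r=1
Stage 1: 34(0−ω_c) = −82(1−ω_c)  ⇒  116ω_c = 82  ⇒  ω_c = 41/58
  ⇒ ω_c¹/ω_r¹ = 41/58
Stage 2: N_ring = 33 + 2·17 = 67
Stage 2: 33(ω_s−ω_c) = −67(ω_r−ω_c),  ω_s=0, ω_r=1
Stage 2: 33(0−ω_c) = −67(1−ω_c)  ⇒  100ω_c = 67  ⇒  ω_c = 67/100
  ⇒ ω_c²/ω_r² = 67/100
Coupling ω_r² = ω_c¹ ⇒ overall = 41/58 × 67/100 = 2747/5800

2747/5800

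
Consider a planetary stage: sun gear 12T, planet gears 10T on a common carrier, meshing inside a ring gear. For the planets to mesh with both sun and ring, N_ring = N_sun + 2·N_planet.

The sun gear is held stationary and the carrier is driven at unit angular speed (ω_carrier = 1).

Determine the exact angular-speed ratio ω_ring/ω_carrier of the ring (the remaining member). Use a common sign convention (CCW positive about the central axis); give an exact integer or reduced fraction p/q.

11/8

N_ring = 12 + 2·10 = 32
12(ω_s−ω_c) = −32(ω_r−ω_c),  ω_s=0, ω_c=1
ω_r = 1 − (12/32)(0−1) = 11/8
ω_r/ω_c = 11/8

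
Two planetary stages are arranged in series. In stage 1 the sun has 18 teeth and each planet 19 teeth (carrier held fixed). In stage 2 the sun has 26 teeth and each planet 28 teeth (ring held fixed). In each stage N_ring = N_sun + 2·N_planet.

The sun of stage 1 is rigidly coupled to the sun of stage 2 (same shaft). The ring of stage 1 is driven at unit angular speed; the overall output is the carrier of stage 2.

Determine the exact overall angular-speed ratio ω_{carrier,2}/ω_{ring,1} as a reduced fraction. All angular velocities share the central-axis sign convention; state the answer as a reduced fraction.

-182/243

Stage 1: N_ring = 18 + 2·19 = 56
Stage 1: 18(ω_s−ω_c) = −56(ω_r−ω_c),  ω_c=0, ω_r=1
Stage 1: ω_s = 0 − (56/18)(1−0) = -28/9
  ⇒ ω_s¹/ω_r¹ = -28/9
Stage 2: N_ring = 26 + 2·28 = 82
Stage 2: 26(ω_s−ω_c) = −82(ω_r−ω_c),  ω_r=0, ω_s=1
Stage 2: 26(1−ω_c) = −82(0−ω_c)  ⇒  108ω_c = 26  ⇒  ω_c = 13/54
  ⇒ ω_c²/ω_s² = 13/54
Coupling ω_s² = ω_s¹ ⇒ overall = -28/9 × 13/54 = -182/243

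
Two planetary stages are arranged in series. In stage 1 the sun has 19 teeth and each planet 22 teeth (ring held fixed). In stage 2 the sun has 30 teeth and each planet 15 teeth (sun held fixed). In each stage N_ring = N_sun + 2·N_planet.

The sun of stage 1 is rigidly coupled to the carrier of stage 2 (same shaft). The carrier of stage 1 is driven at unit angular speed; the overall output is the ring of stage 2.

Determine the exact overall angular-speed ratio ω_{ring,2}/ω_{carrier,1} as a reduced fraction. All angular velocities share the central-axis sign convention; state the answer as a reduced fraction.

Stage 1: N_ring = 19 + 2·22 = 63
Stage 1: 19(ω_s−ω_c) = −63(ω_r−ω_c),  ω_r=0, ω_c=1
Stage 1: ω_s = 1 − (63/19)(0−1) = 82/19
  ⇒ ω_s¹/ω_c¹ = 82/19
Stage 2: N_ring = 30 + 2·15 = 60
Stage 2: 30(ω_s−ω_c) = −60(ω_r−ω_c),  ω_s=0, ω_c=1
Stage 2: ω_r = 1 − (30/60)(0−1) = 3/2
  ⇒ ω_r²/ω_c² = 3/2
Coupling ω_c² = ω_s¹ ⇒ overall = 82/19 × 3/2 = 123/19

123/19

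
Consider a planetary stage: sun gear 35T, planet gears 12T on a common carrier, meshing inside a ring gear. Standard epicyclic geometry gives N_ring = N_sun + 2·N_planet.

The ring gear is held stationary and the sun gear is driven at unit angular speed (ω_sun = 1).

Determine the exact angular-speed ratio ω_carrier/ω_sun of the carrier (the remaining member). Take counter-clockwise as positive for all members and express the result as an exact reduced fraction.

N_ring = 35 + 2·12 = 59
35(ω_s−ω_c) = −59(ω_r−ω_c),  ω_r=0, ω_s=1
35(1−ω_c) = −59(0−ω_c)  ⇒  94ω_c = 35  ⇒  ω_c = 35/94
ω_c/ω_s = 35/94

35/94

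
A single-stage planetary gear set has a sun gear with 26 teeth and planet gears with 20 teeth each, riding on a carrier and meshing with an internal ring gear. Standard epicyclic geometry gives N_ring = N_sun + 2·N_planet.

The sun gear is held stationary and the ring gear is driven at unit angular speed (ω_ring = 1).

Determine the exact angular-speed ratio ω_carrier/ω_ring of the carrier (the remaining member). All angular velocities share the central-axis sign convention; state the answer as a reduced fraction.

33/46

N_ring = 26 + 2·20 = 66
26(ω_s−ω_c) = −66(ω_r−ω_c),  ω_s=0, ω_r=1
26(0−ω_c) = −66(1−ω_c)  ⇒  92ω_c = 66  ⇒  ω_c = 33/46
ω_c/ω_r = 33/46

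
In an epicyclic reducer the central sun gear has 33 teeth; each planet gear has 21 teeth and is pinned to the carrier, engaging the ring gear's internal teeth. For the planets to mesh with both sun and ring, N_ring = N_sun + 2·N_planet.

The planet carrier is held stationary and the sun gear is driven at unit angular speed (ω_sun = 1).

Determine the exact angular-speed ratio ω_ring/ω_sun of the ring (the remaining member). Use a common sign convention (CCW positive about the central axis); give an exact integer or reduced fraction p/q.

N_ring = 33 + 2·21 = 75
33(ω_s−ω_c) = −75(ω_r−ω_c),  ω_c=0, ω_s=1
ω_r = 0 − (33/75)(1−0) = -11/25
ω_r/ω_s = -11/25

-11/25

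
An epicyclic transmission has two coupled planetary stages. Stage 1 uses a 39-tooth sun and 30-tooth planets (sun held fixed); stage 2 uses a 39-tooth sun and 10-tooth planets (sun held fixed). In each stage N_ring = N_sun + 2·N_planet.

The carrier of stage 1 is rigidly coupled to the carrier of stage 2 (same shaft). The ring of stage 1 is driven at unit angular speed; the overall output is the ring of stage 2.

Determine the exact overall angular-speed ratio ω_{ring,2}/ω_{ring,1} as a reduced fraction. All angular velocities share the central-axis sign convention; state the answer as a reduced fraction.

Stage 1: N_ring = 39 + 2·30 = 99
Stage 1: 39(ω_s−ω_c) = −99(ω_r−ω_c),  ω_s=0, ω_r=1
Stage 1: 39(0−ω_c) = −99(1−ω_c)  ⇒  138ω_c = 99  ⇒  ω_c = 33/46
  ⇒ ω_c¹/ω_r¹ = 33/46
Stage 2: N_ring = 39 + 2·10 = 59
Stage 2: 39(ω_s−ω_c) = −59(ω_r−ω_c),  ω_s=0, ω_c=1
Stage 2: ω_r = 1 − (39/59)(0−1) = 98/59
  ⇒ ω_r²/ω_c² = 98/59
Coupling ω_c² = ω_c¹ ⇒ overall = 33/46 × 98/59 = 1617/1357

1617/1357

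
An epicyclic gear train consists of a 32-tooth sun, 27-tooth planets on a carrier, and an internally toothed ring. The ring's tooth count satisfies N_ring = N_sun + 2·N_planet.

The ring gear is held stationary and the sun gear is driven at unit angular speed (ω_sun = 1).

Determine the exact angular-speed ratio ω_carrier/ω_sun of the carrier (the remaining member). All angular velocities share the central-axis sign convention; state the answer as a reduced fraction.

16/59

N_ring = 32 + 2·27 = 86
32(ω_s−ω_c) = −86(ω_r−ω_c),  ω_r=0, ω_s=1
32(1−ω_c) = −86(0−ω_c)  ⇒  118ω_c = 32  ⇒  ω_c = 16/59
ω_c/ω_s = 16/59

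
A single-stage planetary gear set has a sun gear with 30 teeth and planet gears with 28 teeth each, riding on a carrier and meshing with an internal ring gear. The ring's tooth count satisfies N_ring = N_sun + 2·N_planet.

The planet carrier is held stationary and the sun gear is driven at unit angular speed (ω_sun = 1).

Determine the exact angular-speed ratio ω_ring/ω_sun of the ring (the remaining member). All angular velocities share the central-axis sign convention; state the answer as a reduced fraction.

N_ring = 30 + 2·28 = 86
30(ω_s−ω_c) = −86(ω_r−ω_c),  ω_c=0, ω_s=1
ω_r = 0 − (30/86)(1−0) = -15/43
ω_r/ω_s = -15/43

-15/43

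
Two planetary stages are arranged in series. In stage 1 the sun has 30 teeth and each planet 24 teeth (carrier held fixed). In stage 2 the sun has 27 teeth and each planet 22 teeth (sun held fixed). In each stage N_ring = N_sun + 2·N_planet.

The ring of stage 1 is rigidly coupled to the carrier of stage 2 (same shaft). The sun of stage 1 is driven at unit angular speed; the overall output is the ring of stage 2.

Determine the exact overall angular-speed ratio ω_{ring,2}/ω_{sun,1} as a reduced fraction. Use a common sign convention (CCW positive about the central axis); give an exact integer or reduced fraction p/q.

-490/923

Stage 1: N_ring = 30 + 2·24 = 78
Stage 1: 30(ω_s−ω_c) = −78(ω_r−ω_c),  ω_c=0, ω_s=1
Stage 1: ω_r = 0 − (30/78)(1−0) = -5/13
  ⇒ ω_r¹/ω_s¹ = -5/13
Stage 2: N_ring = 27 + 2·22 = 71
Stage 2: 27(ω_s−ω_c) = −71(ω_r−ω_c),  ω_s=0, ω_c=1
Stage 2: ω_r = 1 − (27/71)(0−1) = 98/71
  ⇒ ω_r²/ω_c² = 98/71
Coupling ω_c² = ω_r¹ ⇒ overall = -5/13 × 98/71 = -490/923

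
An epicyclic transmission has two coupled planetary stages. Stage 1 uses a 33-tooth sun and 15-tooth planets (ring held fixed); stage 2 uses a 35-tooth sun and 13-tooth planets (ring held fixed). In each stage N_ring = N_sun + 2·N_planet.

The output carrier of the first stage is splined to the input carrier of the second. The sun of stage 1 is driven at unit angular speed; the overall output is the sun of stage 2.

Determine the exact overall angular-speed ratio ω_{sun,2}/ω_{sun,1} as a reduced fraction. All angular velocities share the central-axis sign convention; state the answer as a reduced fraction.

Stage 1: N_ring = 33 + 2·15 = 63
Stage 1: 33(ω_s−ω_c) = −63(ω_r−ω_c),  ω_r=0, ω_s=1
Stage 1: 33(1−ω_c) = −63(0−ω_c)  ⇒  96ω_c = 33  ⇒  ω_c = 11/32
  ⇒ ω_c¹/ω_s¹ = 11/32
Stage 2: N_ring = 35 + 2·13 = 61
Stage 2: 35(ω_s−ω_c) = −61(ω_r−ω_c),  ω_r=0, ω_c=1
Stage 2: ω_s = 1 − (61/35)(0−1) = 96/35
  ⇒ ω_s²/ω_c² = 96/35
Coupling ω_c² = ω_c¹ ⇒ overall = 11/32 × 96/35 = 33/35

33/35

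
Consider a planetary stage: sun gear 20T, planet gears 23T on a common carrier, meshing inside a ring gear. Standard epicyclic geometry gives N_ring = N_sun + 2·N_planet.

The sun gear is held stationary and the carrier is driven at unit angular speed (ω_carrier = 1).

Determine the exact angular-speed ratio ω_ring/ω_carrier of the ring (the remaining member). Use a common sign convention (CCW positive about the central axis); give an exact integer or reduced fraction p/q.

N_ring = 20 + 2·23 = 66
20(ω_s−ω_c) = −66(ω_r−ω_c),  ω_s=0, ω_c=1
ω_r = 1 − (20/66)(0−1) = 43/33
ω_r/ω_c = 43/33

43/33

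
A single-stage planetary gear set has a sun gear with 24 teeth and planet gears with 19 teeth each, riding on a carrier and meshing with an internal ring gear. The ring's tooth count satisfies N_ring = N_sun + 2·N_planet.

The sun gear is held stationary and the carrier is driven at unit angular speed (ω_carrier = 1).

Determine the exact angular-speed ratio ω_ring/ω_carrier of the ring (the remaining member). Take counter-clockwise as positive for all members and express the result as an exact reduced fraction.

43/31

N_ring = 24 + 2·19 = 62
24(ω_s−ω_c) = −62(ω_r−ω_c),  ω_s=0, ω_c=1
ω_r = 1 − (24/62)(0−1) = 43/31
ω_r/ω_c = 43/31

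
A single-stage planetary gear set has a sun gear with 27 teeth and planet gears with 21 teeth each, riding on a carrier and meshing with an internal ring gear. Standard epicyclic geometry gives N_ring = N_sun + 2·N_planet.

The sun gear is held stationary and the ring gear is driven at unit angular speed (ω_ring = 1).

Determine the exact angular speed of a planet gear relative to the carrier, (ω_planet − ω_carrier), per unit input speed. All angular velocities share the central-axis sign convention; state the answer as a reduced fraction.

207/224

N_ring = 27 + 2·21 = 69
27(ω_s−ω_c) = −69(ω_r−ω_c),  ω_s=0, ω_r=1
27(0−ω_c) = −69(1−ω_c)  ⇒  96ω_c = 69  ⇒  ω_c = 23/32
sun–planet: 27·(0−23/32) = −21·(ω_p−ω_c)  ⇒  ω_p−ω_c = −(27/21)·(-23/32) = 207/224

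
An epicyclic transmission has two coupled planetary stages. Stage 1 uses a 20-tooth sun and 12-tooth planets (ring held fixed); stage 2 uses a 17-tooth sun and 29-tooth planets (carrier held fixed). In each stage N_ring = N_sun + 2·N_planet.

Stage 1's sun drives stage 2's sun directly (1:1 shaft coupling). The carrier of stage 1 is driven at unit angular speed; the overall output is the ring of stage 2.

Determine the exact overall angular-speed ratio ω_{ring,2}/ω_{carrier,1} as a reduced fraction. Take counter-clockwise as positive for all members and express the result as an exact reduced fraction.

-272/375

Stage 1: N_ring = 20 + 2·12 = 44
Stage 1: 20(ω_s−ω_c) = −44(ω_r−ω_c),  ω_r=0, ω_c=1
Stage 1: ω_s = 1 − (44/20)(0−1) = 16/5
  ⇒ ω_s¹/ω_c¹ = 16/5
Stage 2: N_ring = 17 + 2·29 = 75
Stage 2: 17(ω_s−ω_c) = −75(ω_r−ω_c),  ω_c=0, ω_s=1
Stage 2: ω_r = 0 − (17/75)(1−0) = -17/75
  ⇒ ω_r²/ω_s² = -17/75
Coupling ω_s² = ω_s¹ ⇒ overall = 16/5 × -17/75 = -272/375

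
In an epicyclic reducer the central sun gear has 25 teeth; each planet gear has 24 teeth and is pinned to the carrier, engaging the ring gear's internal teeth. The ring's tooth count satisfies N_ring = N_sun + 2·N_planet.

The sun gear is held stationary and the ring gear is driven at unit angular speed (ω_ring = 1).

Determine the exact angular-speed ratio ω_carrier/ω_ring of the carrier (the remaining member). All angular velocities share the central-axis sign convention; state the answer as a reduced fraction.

73/98

N_ring = 25 + 2·24 = 73
25(ω_s−ω_c) = −73(ω_r−ω_c),  ω_s=0, ω_r=1
25(0−ω_c) = −73(1−ω_c)  ⇒  98ω_c = 73  ⇒  ω_c = 73/98
ω_c/ω_r = 73/98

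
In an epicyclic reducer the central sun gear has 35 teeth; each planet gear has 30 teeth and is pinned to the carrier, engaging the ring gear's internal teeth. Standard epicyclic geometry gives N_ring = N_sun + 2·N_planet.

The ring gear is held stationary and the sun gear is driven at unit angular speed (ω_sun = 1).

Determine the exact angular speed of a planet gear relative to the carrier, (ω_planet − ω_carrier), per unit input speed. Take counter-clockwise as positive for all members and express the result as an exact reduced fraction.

N_ring = 35 + 2·30 = 95
35(ω_s−ω_c) = −95(ω_r−ω_c),  ω_r=0, ω_s=1
35(1−ω_c) = −95(0−ω_c)  ⇒  130ω_c = 35  ⇒  ω_c = 7/26
sun–planet: 35·(1−7/26) = −30·(ω_p−ω_c)  ⇒  ω_p−ω_c = −(35/30)·(19/26) = -133/156

-133/156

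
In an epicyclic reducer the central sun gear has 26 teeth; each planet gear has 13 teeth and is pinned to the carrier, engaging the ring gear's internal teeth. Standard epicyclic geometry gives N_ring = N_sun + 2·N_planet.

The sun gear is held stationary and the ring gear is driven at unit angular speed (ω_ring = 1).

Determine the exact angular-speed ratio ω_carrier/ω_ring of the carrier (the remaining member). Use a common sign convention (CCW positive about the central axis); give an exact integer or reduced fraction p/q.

2/3

N_ring = 26 + 2·13 = 52
26(ω_s−ω_c) = −52(ω_r−ω_c),  ω_s=0, ω_r=1
26(0−ω_c) = −52(1−ω_c)  ⇒  78ω_c = 52  ⇒  ω_c = 2/3
ω_c/ω_r = 2/3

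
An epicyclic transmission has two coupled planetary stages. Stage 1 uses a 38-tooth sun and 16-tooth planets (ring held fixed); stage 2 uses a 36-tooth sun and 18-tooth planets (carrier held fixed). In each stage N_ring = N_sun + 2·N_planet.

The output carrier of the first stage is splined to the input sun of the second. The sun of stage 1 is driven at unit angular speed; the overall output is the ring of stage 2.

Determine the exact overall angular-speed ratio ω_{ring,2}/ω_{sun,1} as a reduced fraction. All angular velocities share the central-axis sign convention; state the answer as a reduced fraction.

Stage 1: N_ring = 38 + 2·16 = 70
Stage 1: 38(ω_s−ω_c) = −70(ω_r−ω_c),  ω_r=0, ω_s=1
Stage 1: 38(1−ω_c) = −70(0−ω_c)  ⇒  108ω_c = 38  ⇒  ω_c = 19/54
  ⇒ ω_c¹/ω_s¹ = 19/54
Stage 2: N_ring = 36 + 2·18 = 72
Stage 2: 36(ω_s−ω_c) = −72(ω_r−ω_c),  ω_c=0, ω_s=1
Stage 2: ω_r = 0 − (36/72)(1−0) = -1/2
  ⇒ ω_r²/ω_s² = -1/2
Coupling ω_s² = ω_c¹ ⇒ overall = 19/54 × -1/2 = -19/108

-19/108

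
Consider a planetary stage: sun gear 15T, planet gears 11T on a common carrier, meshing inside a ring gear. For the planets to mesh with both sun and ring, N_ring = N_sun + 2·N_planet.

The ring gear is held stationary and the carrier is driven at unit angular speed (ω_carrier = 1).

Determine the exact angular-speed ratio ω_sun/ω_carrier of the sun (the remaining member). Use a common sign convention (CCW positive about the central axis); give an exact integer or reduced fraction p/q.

52/15

N_ring = 15 + 2·11 = 37
15(ω_s−ω_c) = −37(ω_r−ω_c),  ω_r=0, ω_c=1
ω_s = 1 − (37/15)(0−1) = 52/15
ω_s/ω_c = 52/15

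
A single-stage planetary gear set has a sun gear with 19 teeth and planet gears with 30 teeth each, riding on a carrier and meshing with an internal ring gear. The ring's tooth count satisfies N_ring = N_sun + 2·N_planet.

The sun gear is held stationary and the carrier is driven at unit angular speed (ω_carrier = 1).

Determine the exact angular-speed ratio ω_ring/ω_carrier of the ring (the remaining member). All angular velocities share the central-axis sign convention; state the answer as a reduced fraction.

98/79

N_ring = 19 + 2·30 = 79
19(ω_s−ω_c) = −79(ω_r−ω_c),  ω_s=0, ω_c=1
ω_r = 1 − (19/79)(0−1) = 98/79
ω_r/ω_c = 98/79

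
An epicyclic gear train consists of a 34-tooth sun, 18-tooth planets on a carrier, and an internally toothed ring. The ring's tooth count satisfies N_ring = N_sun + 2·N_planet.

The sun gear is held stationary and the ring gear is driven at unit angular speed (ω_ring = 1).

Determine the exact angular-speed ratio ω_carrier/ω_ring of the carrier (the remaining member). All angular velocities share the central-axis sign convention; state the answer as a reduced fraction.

N_ring = 34 + 2·18 = 70
34(ω_s−ω_c) = −70(ω_r−ω_c),  ω_s=0, ω_r=1
34(0−ω_c) = −70(1−ω_c)  ⇒  104ω_c = 70  ⇒  ω_c = 35/52
ω_c/ω_r = 35/52

35/52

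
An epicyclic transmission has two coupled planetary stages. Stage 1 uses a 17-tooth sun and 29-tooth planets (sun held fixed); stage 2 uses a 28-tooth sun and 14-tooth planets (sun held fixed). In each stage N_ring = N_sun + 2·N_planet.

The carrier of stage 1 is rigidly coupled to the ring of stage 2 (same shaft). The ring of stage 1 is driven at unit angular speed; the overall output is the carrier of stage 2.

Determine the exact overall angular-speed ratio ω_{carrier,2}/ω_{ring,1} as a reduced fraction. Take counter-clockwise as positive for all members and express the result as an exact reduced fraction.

Stage 1: N_ring = 17 + 2·29 = 75
Stage 1: 17(ω_s−ω_c) = −75(ω_r−ω_c),  ω_s=0, ω_r=1
Stage 1: 17(0−ω_c) = −75(1−ω_c)  ⇒  92ω_c = 75  ⇒  ω_c = 75/92
  ⇒ ω_c¹/ω_r¹ = 75/92
Stage 2: N_ring = 28 + 2·14 = 56
Stage 2: 28(ω_s−ω_c) = −56(ω_r−ω_c),  ω_s=0, ω_r=1
Stage 2: 28(0−ω_c) = −56(1−ω_c)  ⇒  84ω_c = 56  ⇒  ω_c = 2/3
  ⇒ ω_c²/ω_r² = 2/3
Coupling ω_r² = ω_c¹ ⇒ overall = 75/92 × 2/3 = 25/46

25/46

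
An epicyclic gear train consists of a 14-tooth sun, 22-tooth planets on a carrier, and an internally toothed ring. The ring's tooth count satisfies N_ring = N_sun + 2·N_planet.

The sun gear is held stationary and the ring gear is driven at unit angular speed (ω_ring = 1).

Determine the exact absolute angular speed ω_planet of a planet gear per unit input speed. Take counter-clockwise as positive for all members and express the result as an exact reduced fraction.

N_ring = 14 + 2·22 = 58
14(ω_s−ω_c) = −58(ω_r−ω_c),  ω_s=0, ω_r=1
14(0−ω_c) = −58(1−ω_c)  ⇒  72ω_c = 58  ⇒  ω_c = 29/36
sun–planet: 14·(0−29/36) = −22·(ω_p−ω_c)  ⇒  ω_p−ω_c = −(14/22)·(-29/36) = 203/396
ω_p = 29/36 + 203/396 = 29/22

29/22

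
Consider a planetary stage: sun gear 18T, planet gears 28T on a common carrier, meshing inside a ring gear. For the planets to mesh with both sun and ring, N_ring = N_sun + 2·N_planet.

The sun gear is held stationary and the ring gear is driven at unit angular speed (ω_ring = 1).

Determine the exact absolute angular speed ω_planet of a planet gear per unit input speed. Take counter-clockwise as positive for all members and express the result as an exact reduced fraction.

N_ring = 18 + 2·28 = 74
18(ω_s−ω_c) = −74(ω_r−ω_c),  ω_s=0, ω_r=1
18(0−ω_c) = −74(1−ω_c)  ⇒  92ω_c = 74  ⇒  ω_c = 37/46
sun–planet: 18·(0−37/46) = −28·(ω_p−ω_c)  ⇒  ω_p−ω_c = −(18/28)·(-37/46) = 333/644
ω_p = 37/46 + 333/644 = 37/28

37/28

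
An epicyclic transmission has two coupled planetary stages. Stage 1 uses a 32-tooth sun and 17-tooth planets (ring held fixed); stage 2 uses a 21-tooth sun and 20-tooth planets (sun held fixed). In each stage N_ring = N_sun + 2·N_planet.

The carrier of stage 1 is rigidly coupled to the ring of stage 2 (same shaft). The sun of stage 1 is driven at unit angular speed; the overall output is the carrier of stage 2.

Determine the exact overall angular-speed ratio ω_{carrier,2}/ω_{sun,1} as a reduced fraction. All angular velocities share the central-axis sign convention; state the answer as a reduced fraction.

Stage 1: N_ring = 32 + 2·17 = 66
Stage 1: 32(ω_s−ω_c) = −66(ω_r−ω_c),  ω_r=0, ω_s=1
Stage 1: 32(1−ω_c) = −66(0−ω_c)  ⇒  98ω_c = 32  ⇒  ω_c = 16/49
  ⇒ ω_c¹/ω_s¹ = 16/49
Stage 2: N_ring = 21 + 2·20 = 61
Stage 2: 21(ω_s−ω_c) = −61(ω_r−ω_c),  ω_s=0, ω_r=1
Stage 2: 21(0−ω_c) = −61(1−ω_c)  ⇒  82ω_c = 61  ⇒  ω_c = 61/82
  ⇒ ω_c²/ω_r² = 61/82
Coupling ω_r² = ω_c¹ ⇒ overall = 16/49 × 61/82 = 488/2009

488/2009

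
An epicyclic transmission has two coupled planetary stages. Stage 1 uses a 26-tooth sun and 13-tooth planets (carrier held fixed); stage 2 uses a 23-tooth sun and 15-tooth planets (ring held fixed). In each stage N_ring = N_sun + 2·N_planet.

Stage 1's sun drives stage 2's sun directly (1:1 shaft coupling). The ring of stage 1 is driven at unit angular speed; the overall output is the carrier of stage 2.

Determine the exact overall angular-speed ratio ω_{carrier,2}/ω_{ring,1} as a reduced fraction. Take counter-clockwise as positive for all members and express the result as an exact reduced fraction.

-23/38

Stage 1: N_ring = 26 + 2·13 = 52
Stage 1: 26(ω_s−ω_c) = −52(ω_r−ω_c),  ω_c=0, ω_r=1
Stage 1: ω_s = 0 − (52/26)(1−0) = -2
  ⇒ ω_s¹/ω_r¹ = -2
Stage 2: N_ring = 23 + 2·15 = 53
Stage 2: 23(ω_s−ω_c) = −53(ω_r−ω_c),  ω_r=0, ω_s=1
Stage 2: 23(1−ω_c) = −53(0−ω_c)  ⇒  76ω_c = 23  ⇒  ω_c = 23/76
  ⇒ ω_c²/ω_s² = 23/76
Coupling ω_s² = ω_s¹ ⇒ overall = -2 × 23/76 = -23/38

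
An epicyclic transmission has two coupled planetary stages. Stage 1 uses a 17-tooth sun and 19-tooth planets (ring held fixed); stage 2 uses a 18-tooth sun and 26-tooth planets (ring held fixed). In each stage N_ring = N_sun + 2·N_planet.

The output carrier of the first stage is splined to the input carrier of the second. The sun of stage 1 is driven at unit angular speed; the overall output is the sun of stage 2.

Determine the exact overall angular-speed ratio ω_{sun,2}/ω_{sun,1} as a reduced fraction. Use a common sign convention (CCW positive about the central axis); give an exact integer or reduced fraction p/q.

187/162

Stage 1: N_ring = 17 + 2·19 = 55
Stage 1: 17(ω_s−ω_c) = −55(ω_r−ω_c),  ω_r=0, ω_s=1
Stage 1: 17(1−ω_c) = −55(0−ω_c)  ⇒  72ω_c = 17  ⇒  ω_c = 17/72
  ⇒ ω_c¹/ω_s¹ = 17/72
Stage 2: N_ring = 18 + 2·26 = 70
Stage 2: 18(ω_s−ω_c) = −70(ω_r−ω_c),  ω_r=0, ω_c=1
Stage 2: ω_s = 1 − (70/18)(0−1) = 44/9
  ⇒ ω_s²/ω_c² = 44/9
Coupling ω_c² = ω_c¹ ⇒ overall = 17/72 × 44/9 = 187/162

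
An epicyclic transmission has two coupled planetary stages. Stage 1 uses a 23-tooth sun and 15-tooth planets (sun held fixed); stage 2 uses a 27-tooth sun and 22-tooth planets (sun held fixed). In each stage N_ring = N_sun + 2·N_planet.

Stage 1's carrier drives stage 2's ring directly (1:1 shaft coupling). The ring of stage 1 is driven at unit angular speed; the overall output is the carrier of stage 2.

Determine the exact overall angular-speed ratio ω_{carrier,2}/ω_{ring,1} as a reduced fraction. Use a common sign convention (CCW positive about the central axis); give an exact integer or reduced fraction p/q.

3763/7448

Stage 1: N_ring = 23 + 2·15 = 53
Stage 1: 23(ω_s−ω_c) = −53(ω_r−ω_c),  ω_s=0, ω_r=1
Stage 1: 23(0−ω_c) = −53(1−ω_c)  ⇒  76ω_c = 53  ⇒  ω_c = 53/76
  ⇒ ω_c¹/ω_r¹ = 53/76
Stage 2: N_ring = 27 + 2·22 = 71
Stage 2: 27(ω_s−ω_c) = −71(ω_r−ω_c),  ω_s=0, ω_r=1
Stage 2: 27(0−ω_c) = −71(1−ω_c)  ⇒  98ω_c = 71  ⇒  ω_c = 71/98
  ⇒ ω_c²/ω_r² = 71/98
Coupling ω_r² = ω_c¹ ⇒ overall = 53/76 × 71/98 = 3763/7448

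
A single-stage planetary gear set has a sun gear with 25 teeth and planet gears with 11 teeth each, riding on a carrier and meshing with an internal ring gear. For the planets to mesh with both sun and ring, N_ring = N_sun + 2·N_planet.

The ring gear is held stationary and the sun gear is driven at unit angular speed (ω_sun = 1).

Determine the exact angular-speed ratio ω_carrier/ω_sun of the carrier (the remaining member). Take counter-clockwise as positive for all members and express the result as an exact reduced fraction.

25/72

N_ring = 25 + 2·11 = 47
25(ω_s−ω_c) = −47(ω_r−ω_c),  ω_r=0, ω_s=1
25(1−ω_c) = −47(0−ω_c)  ⇒  72ω_c = 25  ⇒  ω_c = 25/72
ω_c/ω_s = 25/72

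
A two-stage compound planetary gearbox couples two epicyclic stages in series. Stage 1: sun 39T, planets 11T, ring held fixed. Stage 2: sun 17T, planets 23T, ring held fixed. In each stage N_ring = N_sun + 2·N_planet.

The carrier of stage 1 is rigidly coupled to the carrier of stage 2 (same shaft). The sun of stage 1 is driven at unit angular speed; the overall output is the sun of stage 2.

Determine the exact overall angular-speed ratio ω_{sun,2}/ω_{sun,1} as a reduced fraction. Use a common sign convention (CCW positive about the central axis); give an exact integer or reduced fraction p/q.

156/85

Stage 1: N_ring = 39 + 2·11 = 61
Stage 1: 39(ω_s−ω_c) = −61(ω_r−ω_c),  ω_r=0, ω_s=1
Stage 1: 39(1−ω_c) = −61(0−ω_c)  ⇒  100ω_c = 39  ⇒  ω_c = 39/100
  ⇒ ω_c¹/ω_s¹ = 39/100
Stage 2: N_ring = 17 + 2·23 = 63
Stage 2: 17(ω_s−ω_c) = −63(ω_r−ω_c),  ω_r=0, ω_c=1
Stage 2: ω_s = 1 − (63/17)(0−1) = 80/17
  ⇒ ω_s²/ω_c² = 80/17
Coupling ω_c² = ω_c¹ ⇒ overall = 39/100 × 80/17 = 156/85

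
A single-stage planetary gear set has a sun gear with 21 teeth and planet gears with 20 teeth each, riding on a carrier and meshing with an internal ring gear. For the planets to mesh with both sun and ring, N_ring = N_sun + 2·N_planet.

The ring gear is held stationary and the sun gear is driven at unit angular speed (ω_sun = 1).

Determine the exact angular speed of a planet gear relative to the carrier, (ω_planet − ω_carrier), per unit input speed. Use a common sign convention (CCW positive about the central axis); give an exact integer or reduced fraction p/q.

-1281/1640

N_ring = 21 + 2·20 = 61
21(ω_s−ω_c) = −61(ω_r−ω_c),  ω_r=0, ω_s=1
21(1−ω_c) = −61(0−ω_c)  ⇒  82ω_c = 21  ⇒  ω_c = 21/82
sun–planet: 21·(1−21/82) = −20·(ω_p−ω_c)  ⇒  ω_p−ω_c = −(21/20)·(61/82) = -1281/1640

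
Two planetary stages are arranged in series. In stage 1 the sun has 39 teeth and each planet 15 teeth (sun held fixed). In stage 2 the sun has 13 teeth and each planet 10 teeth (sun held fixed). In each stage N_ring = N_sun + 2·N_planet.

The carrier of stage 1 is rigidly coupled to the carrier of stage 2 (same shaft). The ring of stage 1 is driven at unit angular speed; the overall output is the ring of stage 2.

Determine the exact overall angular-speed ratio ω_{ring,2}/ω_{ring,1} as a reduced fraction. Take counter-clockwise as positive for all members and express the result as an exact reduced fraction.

Stage 1: N_ring = 39 + 2·15 = 69
Stage 1: 39(ω_s−ω_c) = −69(ω_r−ω_c),  ω_s=0, ω_r=1
Stage 1: 39(0−ω_c) = −69(1−ω_c)  ⇒  108ω_c = 69  ⇒  ω_c = 23/36
  ⇒ ω_c¹/ω_r¹ = 23/36
Stage 2: N_ring = 13 + 2·10 = 33
Stage 2: 13(ω_s−ω_c) = −33(ω_r−ω_c),  ω_s=0, ω_c=1
Stage 2: ω_r = 1 − (13/33)(0−1) = 46/33
  ⇒ ω_r²/ω_c² = 46/33
Coupling ω_c² = ω_c¹ ⇒ overall = 23/36 × 46/33 = 529/594

529/594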